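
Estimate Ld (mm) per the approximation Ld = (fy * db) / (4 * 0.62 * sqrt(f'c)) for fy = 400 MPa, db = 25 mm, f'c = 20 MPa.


Ld = (fy * db) / (4 * 0.62 * sqrt(f'c))
= (400 * 25) / (4 * 0.62 * sqrt(20))
= 10000 / 11.0909
= 901.64 mm

901.64 mm


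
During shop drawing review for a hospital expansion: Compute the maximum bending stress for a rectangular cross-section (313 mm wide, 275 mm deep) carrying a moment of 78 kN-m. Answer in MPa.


I = b * h^3 / 12 = 313 * 275^3 / 12 = 542451822.92 mm^4
y = h / 2 = 275 / 2 = 137.5 mm
M = 78 kN-m = 78000000.0 N-mm
sigma = M * y / I = 78000000.0 * 137.5 / 542451822.92
= 19.77 MPa

19.77 MPa


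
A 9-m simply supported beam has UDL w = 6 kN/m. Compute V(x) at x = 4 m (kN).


R_A = w * L / 2 = 6 * 9 / 2 = 27.0 kN
V(x) = R_A - w * x = 27.0 - 6 * 4
= 3.0 kN

3.0 kN


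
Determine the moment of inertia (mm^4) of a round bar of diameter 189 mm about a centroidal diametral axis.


r = d / 2 = 189 / 2 = 94.5 mm
I = pi * r^4 / 4 = pi * 94.5^4 / 4
= 62635004.85 mm^4

62635004.85 mm^4


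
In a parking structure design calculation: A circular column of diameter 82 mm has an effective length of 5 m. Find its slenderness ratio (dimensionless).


Radius of gyration r = d / 4 = 82 / 4 = 20.5 mm
L_eff = 5000.0 mm
Slenderness ratio = L / r = 5000.0 / 20.5 = 243.9 (dimensionless)

243.9 (dimensionless)


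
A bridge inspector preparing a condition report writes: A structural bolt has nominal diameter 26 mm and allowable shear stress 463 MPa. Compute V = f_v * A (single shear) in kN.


A = pi * d^2 / 4 = pi * 26^2 / 4 = 530.9292 mm^2
V = f_v * A / 1000 = 463 * 530.9292 / 1000
= 245.8202 kN

245.8202 kN


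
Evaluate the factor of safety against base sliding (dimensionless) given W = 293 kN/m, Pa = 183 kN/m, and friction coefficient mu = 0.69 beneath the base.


Resisting force = mu * W = 0.69 * 293 = 202.17 kN/m
FOS = Resisting / Driving = 202.17 / 183
= 1.1048 (dimensionless)

1.1048 (dimensionless)


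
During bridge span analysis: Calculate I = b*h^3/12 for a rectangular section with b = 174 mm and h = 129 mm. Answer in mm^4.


I = b * h^3 / 12
= 174 * 129^3 / 12
= 174 * 2146689 / 12
= 31126990.5 mm^4

31126990.5 mm^4


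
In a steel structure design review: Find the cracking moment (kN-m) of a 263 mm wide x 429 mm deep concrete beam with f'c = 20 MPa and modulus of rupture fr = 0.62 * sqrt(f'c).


fr = 0.62 * sqrt(20) = 0.62 * 4.4721 = 2.7727 MPa
I = 263 * 429^3 / 12 = 1730399492.25 mm^4
y_t = 214.5 mm
M_cr = fr * I / y_t = 2.7727 * 1730399492.25 / 214.5 N-mm
= 22.3679 kN-m

22.3679 kN-m


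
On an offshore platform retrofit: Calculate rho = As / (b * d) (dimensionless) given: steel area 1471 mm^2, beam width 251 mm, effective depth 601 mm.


rho = As / (b * d)
= 1471 / (251 * 601)
= 1471 / 150851
= 0.009751 (dimensionless)

0.009751 (dimensionless)


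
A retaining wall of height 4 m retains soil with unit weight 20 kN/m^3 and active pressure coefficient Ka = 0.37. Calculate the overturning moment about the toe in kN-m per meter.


Pa = 0.5 * Ka * gamma * H^2
= 0.5 * 0.37 * 20 * 4^2
= 59.2 kN/m
Arm = H / 3 = 4 / 3 = 1.3333 m
Mo = Pa * arm = Pa * H / 3 = 59.2 * 4 / 3 = 78.9333 kN-m/m

78.9333 kN-m/m


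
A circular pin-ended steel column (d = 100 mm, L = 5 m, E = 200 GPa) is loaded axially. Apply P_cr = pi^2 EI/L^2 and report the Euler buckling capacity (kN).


I = pi * d^4 / 64 = 4908738.52 mm^4
L = 5000.0 mm
P_cr = pi^2 * E * I / L^2
= 9.8696 * 200000.0 * 4908738.52 / 5000.0^2
= 387578.46 N = 387.5785 kN

387.5785 kN


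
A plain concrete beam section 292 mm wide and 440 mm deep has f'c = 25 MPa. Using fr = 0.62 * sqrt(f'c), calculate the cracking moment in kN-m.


fr = 0.62 * sqrt(25) = 0.62 * 5.0 = 3.1 MPa
I = 292 * 440^3 / 12 = 2072810666.67 mm^4
y_t = 220.0 mm
M_cr = fr * I / y_t = 3.1 * 2072810666.67 / 220.0 N-mm
= 29.2078 kN-m

29.2078 kN-m


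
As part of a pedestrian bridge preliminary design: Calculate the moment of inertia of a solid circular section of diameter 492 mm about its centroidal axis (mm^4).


r = d / 2 = 492 / 2 = 246.0 mm
I = pi * r^4 / 4 = pi * 246.0^4 / 4
= 2876274359.48 mm^4

2876274359.48 mm^4


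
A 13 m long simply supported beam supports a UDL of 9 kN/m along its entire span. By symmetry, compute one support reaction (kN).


Total load = w * L = 9 * 13 = 117 kN
By symmetry, each reaction R = total / 2 = 117 / 2 = 58.5 kN

58.5 kN


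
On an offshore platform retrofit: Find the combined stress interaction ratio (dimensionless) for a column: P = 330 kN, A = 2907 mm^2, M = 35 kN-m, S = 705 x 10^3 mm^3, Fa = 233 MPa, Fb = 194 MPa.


f_a = P / A = 330000.0 / 2907 = 113.5191 MPa
f_b = M / S = 35000000.0 / 705000.0 = 49.6454 MPa
Ratio = f_a / Fa + f_b / Fb
= 113.5191 / 233 + 49.6454 / 194
= 0.7431 (dimensionless)

0.7431 (dimensionless)


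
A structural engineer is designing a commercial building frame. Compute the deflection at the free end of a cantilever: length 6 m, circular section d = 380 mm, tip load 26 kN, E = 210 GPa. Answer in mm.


I = pi * d^4 / 64 = pi * 380^4 / 64 = 1023538740.52 mm^4
L = 6000.0 mm, P = 26000.0 N, E = 210000.0 MPa
delta = P * L^3 / (3 * E * I)
= 26000.0 * 6000.0^3 / (3 * 210000.0 * 1023538740.52)
= 8.7093 mm

8.7093 mm


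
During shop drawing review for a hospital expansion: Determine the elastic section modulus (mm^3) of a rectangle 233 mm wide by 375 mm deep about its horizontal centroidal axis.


S = b * h^2 / 6
= 233 * 375^2 / 6
= 233 * 140625 / 6
= 5460937.5 mm^3

5460937.5 mm^3


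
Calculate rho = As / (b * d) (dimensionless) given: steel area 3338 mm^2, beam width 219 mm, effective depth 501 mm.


rho = As / (b * d)
= 3338 / (219 * 501)
= 3338 / 109719
= 0.030423 (dimensionless)

0.030423 (dimensionless)


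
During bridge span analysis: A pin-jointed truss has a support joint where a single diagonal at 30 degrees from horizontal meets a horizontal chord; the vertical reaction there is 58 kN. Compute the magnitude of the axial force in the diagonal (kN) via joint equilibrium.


At the joint, only the diagonal has a vertical component, so vertical equilibrium gives:
F * sin(30) = 58
F = 58 / sin(30)
= 58 / 0.5
= 116.0 kN

116.0 kN


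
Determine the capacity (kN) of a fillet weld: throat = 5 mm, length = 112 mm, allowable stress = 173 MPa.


Strength = throat * length * allowable stress
= 5 * 112 * 173 N
= 96880 N
= 96.88 kN

96.88 kN


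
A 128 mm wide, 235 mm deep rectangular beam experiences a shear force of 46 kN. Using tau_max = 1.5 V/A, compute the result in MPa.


A = b * h = 128 * 235 = 30080 mm^2
V = 46 kN = 46000.0 N
tau_max = 1.5 * V / A = 1.5 * 46000.0 / 30080
= 2.2939 MPa

2.2939 MPa


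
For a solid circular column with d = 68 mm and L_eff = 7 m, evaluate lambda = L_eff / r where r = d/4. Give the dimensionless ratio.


Radius of gyration r = d / 4 = 68 / 4 = 17.0 mm
L_eff = 7000.0 mm
Slenderness ratio = L / r = 7000.0 / 17.0 = 411.76 (dimensionless)

411.76 (dimensionless)


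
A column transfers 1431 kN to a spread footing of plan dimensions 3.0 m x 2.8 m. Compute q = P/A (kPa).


A = 3.0 * 2.8 = 8.4 m^2
q = P / A = 1431 / 8.4
= 170.3571 kPa

170.3571 kPa


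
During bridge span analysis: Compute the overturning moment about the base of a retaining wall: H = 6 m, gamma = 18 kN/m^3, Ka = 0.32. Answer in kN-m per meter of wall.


Pa = 0.5 * Ka * gamma * H^2
= 0.5 * 0.32 * 18 * 6^2
= 103.68 kN/m
Arm = H / 3 = 6 / 3 = 2.0 m
Mo = Pa * arm = Pa * H / 3 = 103.68 * 6 / 3 = 207.36 kN-m/m

207.36 kN-m/m


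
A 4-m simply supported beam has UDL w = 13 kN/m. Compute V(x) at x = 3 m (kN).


R_A = w * L / 2 = 13 * 4 / 2 = 26.0 kN
V(x) = R_A - w * x = 26.0 - 13 * 3
= -13.0 kN

-13.0 kN


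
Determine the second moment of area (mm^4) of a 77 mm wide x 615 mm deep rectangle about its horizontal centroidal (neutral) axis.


I = b * h^3 / 12
= 77 * 615^3 / 12
= 77 * 232608375 / 12
= 1492570406.25 mm^4

1492570406.25 mm^4


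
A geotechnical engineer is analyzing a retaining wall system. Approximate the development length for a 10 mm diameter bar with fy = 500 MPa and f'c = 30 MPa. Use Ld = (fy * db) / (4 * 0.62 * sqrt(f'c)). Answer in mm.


Ld = (fy * db) / (4 * 0.62 * sqrt(f'c))
= (500 * 10) / (4 * 0.62 * sqrt(30))
= 5000 / 13.5835
= 368.09 mm

368.09 mm


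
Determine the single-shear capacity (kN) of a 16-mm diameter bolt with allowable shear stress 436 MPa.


A = pi * d^2 / 4 = pi * 16^2 / 4 = 201.0619 mm^2
V = f_v * A / 1000 = 436 * 201.0619 / 1000
= 87.663 kN

87.663 kN


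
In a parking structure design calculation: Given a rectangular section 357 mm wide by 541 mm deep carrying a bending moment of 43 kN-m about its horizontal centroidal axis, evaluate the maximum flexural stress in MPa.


I = b * h^3 / 12 = 357 * 541^3 / 12 = 4710627524.75 mm^4
y = h / 2 = 541 / 2 = 270.5 mm
M = 43 kN-m = 43000000.0 N-mm
sigma = M * y / I = 43000000.0 * 270.5 / 4710627524.75
= 2.47 MPa

2.47 MPa


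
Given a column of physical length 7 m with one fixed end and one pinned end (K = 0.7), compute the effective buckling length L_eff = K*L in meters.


L_eff = K * L
= 0.7 * 7
= 4.9 m

4.9 m


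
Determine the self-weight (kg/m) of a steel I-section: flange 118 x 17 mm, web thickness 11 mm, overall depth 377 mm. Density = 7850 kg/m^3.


A_flanges = 2 * 118 * 17 = 4012 mm^2
A_web = (377 - 2 * 17) * 11 = 3773 mm^2
A_total = 4012 + 3773 = 7785 mm^2 = 0.007785 m^2
Weight = rho * A = 7850 * 0.007785 = 61.1123 kg/m

61.1123 kg/m


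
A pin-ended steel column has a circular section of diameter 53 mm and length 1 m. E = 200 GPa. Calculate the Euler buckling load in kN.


I = pi * d^4 / 64 = 387323.08 mm^4
L = 1000.0 mm
P_cr = pi^2 * E * I / L^2
= 9.8696 * 200000.0 * 387323.08 / 1000.0^2
= 764545.12 N = 764.5451 kN

764.5451 kN


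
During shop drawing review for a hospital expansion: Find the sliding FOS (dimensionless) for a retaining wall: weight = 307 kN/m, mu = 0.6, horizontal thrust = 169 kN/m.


Resisting force = mu * W = 0.6 * 307 = 184.2 kN/m
FOS = Resisting / Driving = 184.2 / 169
= 1.0899 (dimensionless)

1.0899 (dimensionless)


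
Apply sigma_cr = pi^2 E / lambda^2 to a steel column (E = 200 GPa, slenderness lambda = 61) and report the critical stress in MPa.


sigma_cr = pi^2 * E / lambda^2
= 9.8696 * 200000.0 / 61^2
= 9.8696 * 200000.0 / 3721
= 530.4813 MPa

530.4813 MPa


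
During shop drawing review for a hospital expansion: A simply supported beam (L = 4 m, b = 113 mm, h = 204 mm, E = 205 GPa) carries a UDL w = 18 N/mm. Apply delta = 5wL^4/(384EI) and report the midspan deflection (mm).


I = 113 * 204^3 / 12 = 79944336.0 mm^4
L = 4000.0 mm, w = 18 N/mm, E = 205000.0 MPa
delta = 5 * w * L^4 / (384 * E * I)
= 5 * 18 * 4000.0^4 / (384 * 205000.0 * 79944336.0)
= 3.6611 mm

3.6611 mm


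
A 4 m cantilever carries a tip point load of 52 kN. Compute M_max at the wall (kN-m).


For a cantilever with a point load at the free end:
M_max = P * L = 52 * 4 = 208 kN-m

208 kN-m


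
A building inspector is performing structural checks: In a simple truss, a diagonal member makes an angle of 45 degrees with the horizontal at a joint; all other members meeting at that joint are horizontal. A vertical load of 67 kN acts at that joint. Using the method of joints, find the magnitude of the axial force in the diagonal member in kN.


At the joint, only the diagonal has a vertical component, so vertical equilibrium gives:
F * sin(45) = 67
F = 67 / sin(45)
= 67 / 0.707107
= 94.75 kN

94.75 kN


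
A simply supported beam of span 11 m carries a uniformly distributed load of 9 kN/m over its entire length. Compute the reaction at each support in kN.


Total load = w * L = 9 * 11 = 99 kN
By symmetry, each reaction R = total / 2 = 99 / 2 = 49.5 kN

49.5 kN


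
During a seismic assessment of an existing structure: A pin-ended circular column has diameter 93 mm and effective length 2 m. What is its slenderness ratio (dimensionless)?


Radius of gyration r = d / 4 = 93 / 4 = 23.25 mm
L_eff = 2000.0 mm
Slenderness ratio = L / r = 2000.0 / 23.25 = 86.02 (dimensionless)

86.02 (dimensionless)


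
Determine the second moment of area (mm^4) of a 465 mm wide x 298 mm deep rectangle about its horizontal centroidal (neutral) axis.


I = b * h^3 / 12
= 465 * 298^3 / 12
= 465 * 26463592 / 12
= 1025464190.0 mm^4

1025464190.0 mm^4


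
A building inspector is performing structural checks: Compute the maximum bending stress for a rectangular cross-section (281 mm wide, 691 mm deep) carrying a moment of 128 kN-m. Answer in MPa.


I = b * h^3 / 12 = 281 * 691^3 / 12 = 7726080270.92 mm^4
y = h / 2 = 691 / 2 = 345.5 mm
M = 128 kN-m = 128000000.0 N-mm
sigma = M * y / I = 128000000.0 * 345.5 / 7726080270.92
= 5.72 MPa

5.72 MPa


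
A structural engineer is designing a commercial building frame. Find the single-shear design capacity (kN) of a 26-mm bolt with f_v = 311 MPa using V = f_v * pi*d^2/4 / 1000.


A = pi * d^2 / 4 = pi * 26^2 / 4 = 530.9292 mm^2
V = f_v * A / 1000 = 311 * 530.9292 / 1000
= 165.119 kN

165.119 kN


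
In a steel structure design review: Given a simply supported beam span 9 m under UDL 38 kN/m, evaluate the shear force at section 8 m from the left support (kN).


R_A = w * L / 2 = 38 * 9 / 2 = 171.0 kN
V(x) = R_A - w * x = 171.0 - 38 * 8
= -133.0 kN

-133.0 kN


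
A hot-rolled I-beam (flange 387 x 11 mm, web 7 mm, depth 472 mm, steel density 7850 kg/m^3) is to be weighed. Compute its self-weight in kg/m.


A_flanges = 2 * 387 * 11 = 8514 mm^2
A_web = (472 - 2 * 11) * 7 = 3150 mm^2
A_total = 8514 + 3150 = 11664 mm^2 = 0.011664 m^2
Weight = rho * A = 7850 * 0.011664 = 91.5624 kg/m

91.5624 kg/m


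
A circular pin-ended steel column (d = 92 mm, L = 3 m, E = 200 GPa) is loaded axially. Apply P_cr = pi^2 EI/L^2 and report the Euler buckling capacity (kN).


I = pi * d^4 / 64 = 3516585.72 mm^4
L = 3000.0 mm
P_cr = pi^2 * E * I / L^2
= 9.8696 * 200000.0 * 3516585.72 / 3000.0^2
= 771273.55 N = 771.2736 kN

771.2736 kN


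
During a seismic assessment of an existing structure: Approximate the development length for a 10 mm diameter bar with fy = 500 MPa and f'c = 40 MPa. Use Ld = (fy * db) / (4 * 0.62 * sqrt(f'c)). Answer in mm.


Ld = (fy * db) / (4 * 0.62 * sqrt(f'c))
= (500 * 10) / (4 * 0.62 * sqrt(40))
= 5000 / 15.6849
= 318.78 mm

318.78 mm


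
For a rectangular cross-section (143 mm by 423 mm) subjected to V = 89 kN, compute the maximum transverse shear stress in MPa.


A = b * h = 143 * 423 = 60489 mm^2
V = 89 kN = 89000.0 N
tau_max = 1.5 * V / A = 1.5 * 89000.0 / 60489
= 2.207 MPa

2.207 MPa


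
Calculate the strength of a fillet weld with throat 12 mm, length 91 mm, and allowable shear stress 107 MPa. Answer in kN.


Strength = throat * length * allowable stress
= 12 * 91 * 107 N
= 116844 N
= 116.84 kN

116.84 kN


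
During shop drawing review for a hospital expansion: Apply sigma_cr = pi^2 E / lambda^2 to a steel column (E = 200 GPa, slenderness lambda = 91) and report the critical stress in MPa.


sigma_cr = pi^2 * E / lambda^2
= 9.8696 * 200000.0 / 91^2
= 9.8696 * 200000.0 / 8281
= 238.3675 MPa

238.3675 MPa


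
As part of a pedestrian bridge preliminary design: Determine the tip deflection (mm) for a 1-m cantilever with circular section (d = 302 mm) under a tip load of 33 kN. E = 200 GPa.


I = pi * d^4 / 64 = pi * 302^4 / 64 = 408317196.2 mm^4
L = 1000.0 mm, P = 33000.0 N, E = 200000.0 MPa
delta = P * L^3 / (3 * E * I)
= 33000.0 * 1000.0^3 / (3 * 200000.0 * 408317196.2)
= 0.1347 mm

0.1347 mm


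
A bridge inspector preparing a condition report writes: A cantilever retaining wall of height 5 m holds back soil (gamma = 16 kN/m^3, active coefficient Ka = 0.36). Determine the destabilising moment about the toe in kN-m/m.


Pa = 0.5 * Ka * gamma * H^2
= 0.5 * 0.36 * 16 * 5^2
= 72.0 kN/m
Arm = H / 3 = 5 / 3 = 1.6667 m
Mo = Pa * arm = Pa * H / 3 = 72.0 * 5 / 3 = 120.0 kN-m/m

120.0 kN-m/m


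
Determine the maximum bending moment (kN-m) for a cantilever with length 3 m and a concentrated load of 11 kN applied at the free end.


For a cantilever with a point load at the free end:
M_max = P * L = 11 * 3 = 33 kN-m

33 kN-m


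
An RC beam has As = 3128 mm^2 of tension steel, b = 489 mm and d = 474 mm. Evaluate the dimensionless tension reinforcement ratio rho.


rho = As / (b * d)
= 3128 / (489 * 474)
= 3128 / 231786
= 0.013495 (dimensionless)

0.013495 (dimensionless)


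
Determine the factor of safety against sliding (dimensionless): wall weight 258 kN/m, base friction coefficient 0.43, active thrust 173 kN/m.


Resisting force = mu * W = 0.43 * 258 = 110.94 kN/m
FOS = Resisting / Driving = 110.94 / 173
= 0.6413 (dimensionless)

0.6413 (dimensionless)


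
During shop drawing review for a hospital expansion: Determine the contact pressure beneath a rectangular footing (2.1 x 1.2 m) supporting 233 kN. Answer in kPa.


A = 2.1 * 1.2 = 2.52 m^2
q = P / A = 233 / 2.52
= 92.4603 kPa

92.4603 kPa


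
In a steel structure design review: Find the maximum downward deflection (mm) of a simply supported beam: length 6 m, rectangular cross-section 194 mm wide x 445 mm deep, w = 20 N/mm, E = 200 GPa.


I = 194 * 445^3 / 12 = 1424624854.17 mm^4
L = 6000.0 mm, w = 20 N/mm, E = 200000.0 MPa
delta = 5 * w * L^4 / (384 * E * I)
= 5 * 20 * 6000.0^4 / (384 * 200000.0 * 1424624854.17)
= 1.1845 mm

1.1845 mm


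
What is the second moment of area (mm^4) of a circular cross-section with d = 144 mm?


r = d / 2 = 144 / 2 = 72.0 mm
I = pi * r^4 / 4 = pi * 72.0^4 / 4
= 21106677.15 mm^4

21106677.15 mm^4


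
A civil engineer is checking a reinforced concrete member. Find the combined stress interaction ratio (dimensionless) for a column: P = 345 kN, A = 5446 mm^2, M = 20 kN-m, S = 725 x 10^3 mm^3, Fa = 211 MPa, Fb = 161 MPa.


f_a = P / A = 345000.0 / 5446 = 63.3492 MPa
f_b = M / S = 20000000.0 / 725000.0 = 27.5862 MPa
Ratio = f_a / Fa + f_b / Fb
= 63.3492 / 211 + 27.5862 / 161
= 0.4716 (dimensionless)

0.4716 (dimensionless)


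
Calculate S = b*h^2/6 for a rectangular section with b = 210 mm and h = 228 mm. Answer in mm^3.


S = b * h^2 / 6
= 210 * 228^2 / 6
= 210 * 51984 / 6
= 1819440.0 mm^3

1819440.0 mm^3


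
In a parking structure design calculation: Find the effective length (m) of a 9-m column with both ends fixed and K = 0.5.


L_eff = K * L
= 0.5 * 9
= 4.5 m

4.5 m


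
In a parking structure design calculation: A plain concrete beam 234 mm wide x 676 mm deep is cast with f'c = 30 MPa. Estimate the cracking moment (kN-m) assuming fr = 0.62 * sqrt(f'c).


fr = 0.62 * sqrt(30) = 0.62 * 5.4772 = 3.3959 MPa
I = 234 * 676^3 / 12 = 6023857632.0 mm^4
y_t = 338.0 mm
M_cr = fr * I / y_t = 3.3959 * 6023857632.0 / 338.0 N-mm
= 60.5216 kN-m

60.5216 kN-m


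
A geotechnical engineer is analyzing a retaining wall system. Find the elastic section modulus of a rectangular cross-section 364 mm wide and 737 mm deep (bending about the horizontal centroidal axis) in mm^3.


S = b * h^2 / 6
= 364 * 737^2 / 6
= 364 * 543169 / 6
= 32952252.67 mm^3

32952252.67 mm^3


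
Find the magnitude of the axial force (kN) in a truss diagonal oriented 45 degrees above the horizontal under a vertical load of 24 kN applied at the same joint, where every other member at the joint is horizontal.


At the joint, only the diagonal has a vertical component, so vertical equilibrium gives:
F * sin(45) = 24
F = 24 / sin(45)
= 24 / 0.707107
= 33.94 kN

33.94 kN


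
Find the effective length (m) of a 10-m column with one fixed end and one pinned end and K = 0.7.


L_eff = K * L
= 0.7 * 10
= 7.0 m

7.0 m


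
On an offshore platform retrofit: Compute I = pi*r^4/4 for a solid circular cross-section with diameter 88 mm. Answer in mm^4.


r = d / 2 = 88 / 2 = 44.0 mm
I = pi * r^4 / 4 = pi * 44.0^4 / 4
= 2943747.71 mm^4

2943747.71 mm^4


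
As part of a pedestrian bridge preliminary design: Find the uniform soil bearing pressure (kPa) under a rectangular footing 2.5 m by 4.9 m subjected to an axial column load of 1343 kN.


A = 2.5 * 4.9 = 12.25 m^2
q = P / A = 1343 / 12.25
= 109.6327 kPa

109.6327 kPa


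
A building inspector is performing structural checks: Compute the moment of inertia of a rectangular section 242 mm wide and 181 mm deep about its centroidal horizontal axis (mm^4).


I = b * h^3 / 12
= 242 * 181^3 / 12
= 242 * 5929741 / 12
= 119583110.17 mm^4

119583110.17 mm^4


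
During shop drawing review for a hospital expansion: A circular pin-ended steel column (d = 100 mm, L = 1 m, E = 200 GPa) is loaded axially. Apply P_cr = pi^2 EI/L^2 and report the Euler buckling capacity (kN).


I = pi * d^4 / 64 = 4908738.52 mm^4
L = 1000.0 mm
P_cr = pi^2 * E * I / L^2
= 9.8696 * 200000.0 * 4908738.52 / 1000.0^2
= 9689461.46 N = 9689.4615 kN

9689.4615 kN


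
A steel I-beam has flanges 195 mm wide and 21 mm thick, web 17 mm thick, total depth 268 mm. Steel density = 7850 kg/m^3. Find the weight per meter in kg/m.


A_flanges = 2 * 195 * 21 = 8190 mm^2
A_web = (268 - 2 * 21) * 17 = 3842 mm^2
A_total = 8190 + 3842 = 12032 mm^2 = 0.012032 m^2
Weight = rho * A = 7850 * 0.012032 = 94.4512 kg/m

94.4512 kg/m


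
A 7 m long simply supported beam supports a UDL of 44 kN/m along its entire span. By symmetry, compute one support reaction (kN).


Total load = w * L = 44 * 7 = 308 kN
By symmetry, each reaction R = total / 2 = 308 / 2 = 154.0 kN

154.0 kN


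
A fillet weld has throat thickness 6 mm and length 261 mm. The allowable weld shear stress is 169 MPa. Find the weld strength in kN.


Strength = throat * length * allowable stress
= 6 * 261 * 169 N
= 264654 N
= 264.65 kN

264.65 kN


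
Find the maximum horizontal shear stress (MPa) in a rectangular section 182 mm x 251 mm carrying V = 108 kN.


A = b * h = 182 * 251 = 45682 mm^2
V = 108 kN = 108000.0 N
tau_max = 1.5 * V / A = 1.5 * 108000.0 / 45682
= 3.5463 MPa

3.5463 MPa


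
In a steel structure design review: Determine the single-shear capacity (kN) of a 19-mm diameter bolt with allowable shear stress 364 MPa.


A = pi * d^2 / 4 = pi * 19^2 / 4 = 283.5287 mm^2
V = f_v * A / 1000 = 364 * 283.5287 / 1000
= 103.2045 kN

103.2045 kN


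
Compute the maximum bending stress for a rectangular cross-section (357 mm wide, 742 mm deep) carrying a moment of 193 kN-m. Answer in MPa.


I = b * h^3 / 12 = 357 * 742^3 / 12 = 12153425018.0 mm^4
y = h / 2 = 742 / 2 = 371.0 mm
M = 193 kN-m = 193000000.0 N-mm
sigma = M * y / I = 193000000.0 * 371.0 / 12153425018.0
= 5.89 MPa

5.89 MPa


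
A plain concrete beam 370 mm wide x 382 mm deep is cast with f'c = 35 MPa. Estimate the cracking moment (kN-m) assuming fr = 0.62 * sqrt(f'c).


fr = 0.62 * sqrt(35) = 0.62 * 5.9161 = 3.668 MPa
I = 370 * 382^3 / 12 = 1718741513.33 mm^4
y_t = 191.0 mm
M_cr = fr * I / y_t = 3.668 * 1718741513.33 / 191.0 N-mm
= 33.0068 kN-m

33.0068 kN-m


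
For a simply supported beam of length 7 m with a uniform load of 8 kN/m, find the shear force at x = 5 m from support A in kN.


R_A = w * L / 2 = 8 * 7 / 2 = 28.0 kN
V(x) = R_A - w * x = 28.0 - 8 * 5
= -12.0 kN

-12.0 kN


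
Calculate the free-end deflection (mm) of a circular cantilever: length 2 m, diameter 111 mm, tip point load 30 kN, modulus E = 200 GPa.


I = pi * d^4 / 64 = pi * 111^4 / 64 = 7451810.7 mm^4
L = 2000.0 mm, P = 30000.0 N, E = 200000.0 MPa
delta = P * L^3 / (3 * E * I)
= 30000.0 * 2000.0^3 / (3 * 200000.0 * 7451810.7)
= 53.6782 mm

53.6782 mm


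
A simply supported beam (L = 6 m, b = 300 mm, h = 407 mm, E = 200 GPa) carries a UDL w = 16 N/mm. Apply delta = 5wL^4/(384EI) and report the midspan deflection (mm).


I = 300 * 407^3 / 12 = 1685478575.0 mm^4
L = 6000.0 mm, w = 16 N/mm, E = 200000.0 MPa
delta = 5 * w * L^4 / (384 * E * I)
= 5 * 16 * 6000.0^4 / (384 * 200000.0 * 1685478575.0)
= 0.801 mm

0.801 mm


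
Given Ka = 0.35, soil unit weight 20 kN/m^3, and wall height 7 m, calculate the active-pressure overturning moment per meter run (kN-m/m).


Pa = 0.5 * Ka * gamma * H^2
= 0.5 * 0.35 * 20 * 7^2
= 171.5 kN/m
Arm = H / 3 = 7 / 3 = 2.3333 m
Mo = Pa * arm = Pa * H / 3 = 171.5 * 7 / 3 = 400.1667 kN-m/m

400.1667 kN-m/m


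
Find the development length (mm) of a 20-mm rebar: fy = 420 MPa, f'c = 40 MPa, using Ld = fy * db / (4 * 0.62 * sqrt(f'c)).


Ld = (fy * db) / (4 * 0.62 * sqrt(f'c))
= (420 * 20) / (4 * 0.62 * sqrt(40))
= 8400 / 15.6849
= 535.55 mm

535.55 mm


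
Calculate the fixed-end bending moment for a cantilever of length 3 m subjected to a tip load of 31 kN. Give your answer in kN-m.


For a cantilever with a point load at the free end:
M_max = P * L = 31 * 3 = 93 kN-m

93 kN-m


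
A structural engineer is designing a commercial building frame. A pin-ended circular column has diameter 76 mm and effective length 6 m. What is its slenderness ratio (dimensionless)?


Radius of gyration r = d / 4 = 76 / 4 = 19.0 mm
L_eff = 6000.0 mm
Slenderness ratio = L / r = 6000.0 / 19.0 = 315.79 (dimensionless)

315.79 (dimensionless)


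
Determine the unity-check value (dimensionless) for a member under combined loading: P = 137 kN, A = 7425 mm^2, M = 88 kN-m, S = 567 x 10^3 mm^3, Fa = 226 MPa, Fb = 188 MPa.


f_a = P / A = 137000.0 / 7425 = 18.4512 MPa
f_b = M / S = 88000000.0 / 567000.0 = 155.2028 MPa
Ratio = f_a / Fa + f_b / Fb
= 18.4512 / 226 + 155.2028 / 188
= 0.9072 (dimensionless)

0.9072 (dimensionless)


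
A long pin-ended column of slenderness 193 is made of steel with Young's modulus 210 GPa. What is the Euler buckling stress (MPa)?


sigma_cr = pi^2 * E / lambda^2
= 9.8696 * 210000.0 / 193^2
= 9.8696 * 210000.0 / 37249
= 55.6422 MPa

55.6422 MPa


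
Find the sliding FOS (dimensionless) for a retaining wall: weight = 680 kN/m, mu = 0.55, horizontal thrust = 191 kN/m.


Resisting force = mu * W = 0.55 * 680 = 374.0 kN/m
FOS = Resisting / Driving = 374.0 / 191
= 1.9581 (dimensionless)

1.9581 (dimensionless)


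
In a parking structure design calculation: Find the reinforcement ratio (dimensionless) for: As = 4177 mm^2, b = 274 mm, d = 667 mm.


rho = As / (b * d)
= 4177 / (274 * 667)
= 4177 / 182758
= 0.022855 (dimensionless)

0.022855 (dimensionless)


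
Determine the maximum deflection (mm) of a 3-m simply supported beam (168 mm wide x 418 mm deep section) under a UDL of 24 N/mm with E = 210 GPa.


I = 168 * 418^3 / 12 = 1022484848.0 mm^4
L = 3000.0 mm, w = 24 N/mm, E = 210000.0 MPa
delta = 5 * w * L^4 / (384 * E * I)
= 5 * 24 * 3000.0^4 / (384 * 210000.0 * 1022484848.0)
= 0.1179 mm

0.1179 mm


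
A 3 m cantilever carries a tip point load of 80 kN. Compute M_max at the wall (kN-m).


For a cantilever with a point load at the free end:
M_max = P * L = 80 * 3 = 240 kN-m

240 kN-m


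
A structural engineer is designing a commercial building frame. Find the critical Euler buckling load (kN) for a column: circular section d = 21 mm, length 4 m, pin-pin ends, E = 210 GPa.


I = pi * d^4 / 64 = 9546.56 mm^4
L = 4000.0 mm
P_cr = pi^2 * E * I / L^2
= 9.8696 * 210000.0 * 9546.56 / 4000.0^2
= 1236.65 N = 1.2366 kN

1.2366 kN


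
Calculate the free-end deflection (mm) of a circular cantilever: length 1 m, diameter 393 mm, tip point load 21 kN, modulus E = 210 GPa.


I = pi * d^4 / 64 = pi * 393^4 / 64 = 1170954716.44 mm^4
L = 1000.0 mm, P = 21000.0 N, E = 210000.0 MPa
delta = P * L^3 / (3 * E * I)
= 21000.0 * 1000.0^3 / (3 * 210000.0 * 1170954716.44)
= 0.0285 mm

0.0285 mm


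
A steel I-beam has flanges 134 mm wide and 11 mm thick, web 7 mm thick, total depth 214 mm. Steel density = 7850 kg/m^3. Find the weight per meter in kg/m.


A_flanges = 2 * 134 * 11 = 2948 mm^2
A_web = (214 - 2 * 11) * 7 = 1344 mm^2
A_total = 2948 + 1344 = 4292 mm^2 = 0.004292 m^2
Weight = rho * A = 7850 * 0.004292 = 33.6922 kg/m

33.6922 kg/m


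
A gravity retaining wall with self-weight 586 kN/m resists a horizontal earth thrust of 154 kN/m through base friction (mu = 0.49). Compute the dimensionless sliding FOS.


Resisting force = mu * W = 0.49 * 586 = 287.14 kN/m
FOS = Resisting / Driving = 287.14 / 154
= 1.8645 (dimensionless)

1.8645 (dimensionless)


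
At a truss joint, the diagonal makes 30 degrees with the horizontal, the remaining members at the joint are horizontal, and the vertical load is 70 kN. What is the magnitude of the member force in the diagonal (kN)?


At the joint, only the diagonal has a vertical component, so vertical equilibrium gives:
F * sin(30) = 70
F = 70 / sin(30)
= 70 / 0.5
= 140.0 kN

140.0 kN


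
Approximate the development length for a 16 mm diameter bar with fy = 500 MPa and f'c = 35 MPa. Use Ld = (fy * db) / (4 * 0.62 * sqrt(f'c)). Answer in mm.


Ld = (fy * db) / (4 * 0.62 * sqrt(f'c))
= (500 * 16) / (4 * 0.62 * sqrt(35))
= 8000 / 14.6719
= 545.26 mm

545.26 mm


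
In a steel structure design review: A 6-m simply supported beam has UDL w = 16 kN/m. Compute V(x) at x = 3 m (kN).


R_A = w * L / 2 = 16 * 6 / 2 = 48.0 kN
V(x) = R_A - w * x = 48.0 - 16 * 3
= 0.0 kN

0.0 kN


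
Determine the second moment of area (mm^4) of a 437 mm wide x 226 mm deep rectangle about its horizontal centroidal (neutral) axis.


I = b * h^3 / 12
= 437 * 226^3 / 12
= 437 * 11543176 / 12
= 420363992.67 mm^4

420363992.67 mm^4


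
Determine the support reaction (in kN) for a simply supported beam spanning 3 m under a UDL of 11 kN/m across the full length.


Total load = w * L = 11 * 3 = 33 kN
By symmetry, each reaction R = total / 2 = 33 / 2 = 16.5 kN

16.5 kN


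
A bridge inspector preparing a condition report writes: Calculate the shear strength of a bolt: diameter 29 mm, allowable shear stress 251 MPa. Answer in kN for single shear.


A = pi * d^2 / 4 = pi * 29^2 / 4 = 660.5199 mm^2
V = f_v * A / 1000 = 251 * 660.5199 / 1000
= 165.7905 kN

165.7905 kN


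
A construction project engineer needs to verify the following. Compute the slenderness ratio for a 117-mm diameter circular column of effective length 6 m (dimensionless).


Radius of gyration r = d / 4 = 117 / 4 = 29.25 mm
L_eff = 6000.0 mm
Slenderness ratio = L / r = 6000.0 / 29.25 = 205.13 (dimensionless)

205.13 (dimensionless)


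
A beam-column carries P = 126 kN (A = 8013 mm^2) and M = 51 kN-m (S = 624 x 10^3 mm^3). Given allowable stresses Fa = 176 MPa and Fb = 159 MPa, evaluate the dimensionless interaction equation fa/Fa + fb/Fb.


f_a = P / A = 126000.0 / 8013 = 15.7244 MPa
f_b = M / S = 51000000.0 / 624000.0 = 81.7308 MPa
Ratio = f_a / Fa + f_b / Fb
= 15.7244 / 176 + 81.7308 / 159
= 0.6034 (dimensionless)

0.6034 (dimensionless)


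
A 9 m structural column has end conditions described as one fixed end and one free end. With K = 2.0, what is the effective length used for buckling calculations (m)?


L_eff = K * L
= 2.0 * 9
= 18.0 m

18.0 m


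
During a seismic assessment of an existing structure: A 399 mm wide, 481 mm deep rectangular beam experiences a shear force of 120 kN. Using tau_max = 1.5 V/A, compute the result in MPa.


A = b * h = 399 * 481 = 191919 mm^2
V = 120 kN = 120000.0 N
tau_max = 1.5 * V / A = 1.5 * 120000.0 / 191919
= 0.9379 MPa

0.9379 MPa


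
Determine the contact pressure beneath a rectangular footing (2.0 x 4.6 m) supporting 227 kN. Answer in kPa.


A = 2.0 * 4.6 = 9.2 m^2
q = P / A = 227 / 9.2
= 24.6739 kPa

24.6739 kPa


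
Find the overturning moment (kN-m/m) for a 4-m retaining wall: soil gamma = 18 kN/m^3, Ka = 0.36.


Pa = 0.5 * Ka * gamma * H^2
= 0.5 * 0.36 * 18 * 4^2
= 51.84 kN/m
Arm = H / 3 = 4 / 3 = 1.3333 m
Mo = Pa * arm = Pa * H / 3 = 51.84 * 4 / 3 = 69.12 kN-m/m

69.12 kN-m/m


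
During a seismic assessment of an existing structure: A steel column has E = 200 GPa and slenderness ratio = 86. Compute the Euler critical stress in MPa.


sigma_cr = pi^2 * E / lambda^2
= 9.8696 * 200000.0 / 86^2
= 9.8696 * 200000.0 / 7396
= 266.8903 MPa

266.8903 MPa


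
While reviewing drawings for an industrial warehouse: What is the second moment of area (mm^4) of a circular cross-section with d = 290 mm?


r = d / 2 = 290 / 2 = 145.0 mm
I = pi * r^4 / 4 = pi * 145.0^4 / 4
= 347185749.0 mm^4

347185749.0 mm^4


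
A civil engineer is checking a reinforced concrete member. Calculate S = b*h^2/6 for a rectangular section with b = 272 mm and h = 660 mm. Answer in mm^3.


S = b * h^2 / 6
= 272 * 660^2 / 6
= 272 * 435600 / 6
= 19747200.0 mm^3

19747200.0 mm^3


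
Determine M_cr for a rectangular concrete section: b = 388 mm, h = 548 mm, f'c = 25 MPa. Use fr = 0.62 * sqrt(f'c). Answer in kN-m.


fr = 0.62 * sqrt(25) = 0.62 * 5.0 = 3.1 MPa
I = 388 * 548^3 / 12 = 5320986474.67 mm^4
y_t = 274.0 mm
M_cr = fr * I / y_t = 3.1 * 5320986474.67 / 274.0 N-mm
= 60.2009 kN-m

60.2009 kN-m


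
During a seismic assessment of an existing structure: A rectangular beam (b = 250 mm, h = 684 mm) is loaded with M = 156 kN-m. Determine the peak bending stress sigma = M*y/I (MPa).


I = b * h^3 / 12 = 250 * 684^3 / 12 = 6666948000.0 mm^4
y = h / 2 = 684 / 2 = 342.0 mm
M = 156 kN-m = 156000000.0 N-mm
sigma = M * y / I = 156000000.0 * 342.0 / 6666948000.0
= 8.0 MPa

8.0 MPa


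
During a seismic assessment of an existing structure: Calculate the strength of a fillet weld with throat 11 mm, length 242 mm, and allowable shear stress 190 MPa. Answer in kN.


Strength = throat * length * allowable stress
= 11 * 242 * 190 N
= 505780 N
= 505.78 kN

505.78 kN


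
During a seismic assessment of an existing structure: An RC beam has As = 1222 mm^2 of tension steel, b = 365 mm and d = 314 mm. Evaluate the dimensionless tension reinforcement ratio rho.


rho = As / (b * d)
= 1222 / (365 * 314)
= 1222 / 114610
= 0.010662 (dimensionless)

0.010662 (dimensionless)


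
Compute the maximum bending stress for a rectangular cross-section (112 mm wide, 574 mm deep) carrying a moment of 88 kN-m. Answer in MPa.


I = b * h^3 / 12 = 112 * 574^3 / 12 = 1765112757.33 mm^4
y = h / 2 = 574 / 2 = 287.0 mm
M = 88 kN-m = 88000000.0 N-mm
sigma = M * y / I = 88000000.0 * 287.0 / 1765112757.33
= 14.31 MPa

14.31 MPa


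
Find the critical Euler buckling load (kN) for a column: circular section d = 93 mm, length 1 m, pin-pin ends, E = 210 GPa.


I = pi * d^4 / 64 = 3671991.72 mm^4
L = 1000.0 mm
P_cr = pi^2 * E * I / L^2
= 9.8696 * 210000.0 * 3671991.72 / 1000.0^2
= 7610632.18 N = 7610.6322 kN

7610.6322 kN


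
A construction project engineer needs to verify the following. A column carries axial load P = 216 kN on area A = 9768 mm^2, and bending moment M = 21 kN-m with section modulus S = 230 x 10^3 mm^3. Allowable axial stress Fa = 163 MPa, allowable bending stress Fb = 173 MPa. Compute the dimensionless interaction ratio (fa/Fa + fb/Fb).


f_a = P / A = 216000.0 / 9768 = 22.113 MPa
f_b = M / S = 21000000.0 / 230000.0 = 91.3043 MPa
Ratio = f_a / Fa + f_b / Fb
= 22.113 / 163 + 91.3043 / 173
= 0.6634 (dimensionless)

0.6634 (dimensionless)


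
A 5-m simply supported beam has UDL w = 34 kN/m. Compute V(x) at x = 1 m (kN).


R_A = w * L / 2 = 34 * 5 / 2 = 85.0 kN
V(x) = R_A - w * x = 85.0 - 34 * 1
= 51.0 kN

51.0 kN


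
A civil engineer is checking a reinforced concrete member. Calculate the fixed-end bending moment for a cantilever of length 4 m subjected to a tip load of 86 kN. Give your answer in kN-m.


For a cantilever with a point load at the free end:
M_max = P * L = 86 * 4 = 344 kN-m

344 kN-m


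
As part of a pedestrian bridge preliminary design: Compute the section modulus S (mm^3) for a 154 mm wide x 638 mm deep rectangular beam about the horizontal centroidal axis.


S = b * h^2 / 6
= 154 * 638^2 / 6
= 154 * 407044 / 6
= 10447462.67 mm^3

10447462.67 mm^3


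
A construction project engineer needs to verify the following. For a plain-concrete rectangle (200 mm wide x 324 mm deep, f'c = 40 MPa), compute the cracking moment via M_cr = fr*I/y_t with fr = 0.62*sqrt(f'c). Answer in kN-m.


fr = 0.62 * sqrt(40) = 0.62 * 6.3246 = 3.9212 MPa
I = 200 * 324^3 / 12 = 566870400.0 mm^4
y_t = 162.0 mm
M_cr = fr * I / y_t = 3.9212 * 566870400.0 / 162.0 N-mm
= 13.7211 kN-m

13.7211 kN-m


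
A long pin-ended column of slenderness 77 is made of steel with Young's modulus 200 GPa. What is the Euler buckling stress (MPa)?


sigma_cr = pi^2 * E / lambda^2
= 9.8696 * 200000.0 / 77^2
= 9.8696 * 200000.0 / 5929
= 332.9264 MPa

332.9264 MPa


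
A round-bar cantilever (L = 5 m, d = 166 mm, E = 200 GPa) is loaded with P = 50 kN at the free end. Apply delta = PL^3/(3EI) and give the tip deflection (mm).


I = pi * d^4 / 64 = pi * 166^4 / 64 = 37273678.15 mm^4
L = 5000.0 mm, P = 50000.0 N, E = 200000.0 MPa
delta = P * L^3 / (3 * E * I)
= 50000.0 * 5000.0^3 / (3 * 200000.0 * 37273678.15)
= 279.4644 mm

279.4644 mm


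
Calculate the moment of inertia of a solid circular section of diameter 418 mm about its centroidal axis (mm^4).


r = d / 2 = 418 / 2 = 209.0 mm
I = pi * r^4 / 4 = pi * 209.0^4 / 4
= 1498563070.0 mm^4

1498563070.0 mm^4


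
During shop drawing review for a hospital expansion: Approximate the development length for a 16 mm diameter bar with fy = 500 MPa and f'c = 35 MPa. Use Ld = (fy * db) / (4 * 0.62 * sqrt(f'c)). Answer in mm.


Ld = (fy * db) / (4 * 0.62 * sqrt(f'c))
= (500 * 16) / (4 * 0.62 * sqrt(35))
= 8000 / 14.6719
= 545.26 mm

545.26 mm


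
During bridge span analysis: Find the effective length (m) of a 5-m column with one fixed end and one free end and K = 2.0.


L_eff = K * L
= 2.0 * 5
= 10.0 m

10.0 m


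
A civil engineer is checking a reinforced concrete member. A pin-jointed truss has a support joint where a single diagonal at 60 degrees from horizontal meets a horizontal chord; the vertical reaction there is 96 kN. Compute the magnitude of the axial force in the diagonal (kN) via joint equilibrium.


At the joint, only the diagonal has a vertical component, so vertical equilibrium gives:
F * sin(60) = 96
F = 96 / sin(60)
= 96 / 0.866025
= 110.85 kN

110.85 kN


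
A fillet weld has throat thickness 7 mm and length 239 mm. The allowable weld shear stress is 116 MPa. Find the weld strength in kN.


Strength = throat * length * allowable stress
= 7 * 239 * 116 N
= 194068 N
= 194.07 kN

194.07 kN


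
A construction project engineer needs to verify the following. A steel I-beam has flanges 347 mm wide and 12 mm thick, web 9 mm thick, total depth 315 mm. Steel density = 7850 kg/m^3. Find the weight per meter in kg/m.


A_flanges = 2 * 347 * 12 = 8328 mm^2
A_web = (315 - 2 * 12) * 9 = 2619 mm^2
A_total = 8328 + 2619 = 10947 mm^2 = 0.010947 m^2
Weight = rho * A = 7850 * 0.010947 = 85.9339 kg/m

85.9339 kg/m


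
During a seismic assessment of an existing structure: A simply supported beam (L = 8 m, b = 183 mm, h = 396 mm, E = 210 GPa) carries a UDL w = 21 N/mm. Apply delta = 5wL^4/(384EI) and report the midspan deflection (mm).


I = 183 * 396^3 / 12 = 947011824.0 mm^4
L = 8000.0 mm, w = 21 N/mm, E = 210000.0 MPa
delta = 5 * w * L^4 / (384 * E * I)
= 5 * 21 * 8000.0^4 / (384 * 210000.0 * 947011824.0)
= 5.6317 mm

5.6317 mm


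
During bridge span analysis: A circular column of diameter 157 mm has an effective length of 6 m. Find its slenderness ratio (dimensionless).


Radius of gyration r = d / 4 = 157 / 4 = 39.25 mm
L_eff = 6000.0 mm
Slenderness ratio = L / r = 6000.0 / 39.25 = 152.87 (dimensionless)

152.87 (dimensionless)


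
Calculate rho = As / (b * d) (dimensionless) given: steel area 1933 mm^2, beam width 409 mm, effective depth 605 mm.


rho = As / (b * d)
= 1933 / (409 * 605)
= 1933 / 247445
= 0.007812 (dimensionless)

0.007812 (dimensionless)


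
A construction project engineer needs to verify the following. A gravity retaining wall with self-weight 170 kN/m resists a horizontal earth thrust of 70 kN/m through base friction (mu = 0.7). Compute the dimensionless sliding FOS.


Resisting force = mu * W = 0.7 * 170 = 119.0 kN/m
FOS = Resisting / Driving = 119.0 / 70
= 1.7 (dimensionless)

1.7 (dimensionless)
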